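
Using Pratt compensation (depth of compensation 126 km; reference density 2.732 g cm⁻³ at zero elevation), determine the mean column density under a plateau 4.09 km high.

2.65 g cm⁻³

Pratt balance: ρ_ref D = ρ (D + h).
ρ = ρ_ref D/(D + h) = 2.732 × 126 km/(126 km + 4.09 km) = 2.65 g cm⁻³.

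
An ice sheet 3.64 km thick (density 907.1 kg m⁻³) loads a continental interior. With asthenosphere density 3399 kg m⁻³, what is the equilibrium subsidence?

0.971 km

Balancing pressure at the compensation depth: the ice load ρ_ice t is balanced by mantle displaced below, ρ_m s.
s = t ρ_ice / ρ_m = 3.64 km × 907.1/3399 = 0.971 km.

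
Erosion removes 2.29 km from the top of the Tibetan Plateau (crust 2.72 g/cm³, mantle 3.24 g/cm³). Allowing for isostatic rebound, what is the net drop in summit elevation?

Rebound u = e ρ_c/ρ_m = 2.29 km × 2.72/3.24 = 1.922 km.
Net surface drop = e − u = 2.29 km − 1.922 km = e (ρ_m − ρ_c)/ρ_m = 0.368 km.

0.368 km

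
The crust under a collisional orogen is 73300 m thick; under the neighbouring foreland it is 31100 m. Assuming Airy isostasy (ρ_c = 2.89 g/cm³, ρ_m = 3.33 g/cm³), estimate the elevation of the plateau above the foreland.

5580 m

Excess crust Δ = 73300 m − 31100 m = 42200 m, split between elevation h and root r with h + r = Δ.
Airy balance ρ_c h = (ρ_m − ρ_c) r gives r = h ρ_c/(ρ_m − ρ_c), so h (1 + ρ_c/(ρ_m − ρ_c)) = Δ, i.e. h = Δ (ρ_m − ρ_c)/ρ_m.
h = 42200 m × 0.44/3.33 = 5580 m.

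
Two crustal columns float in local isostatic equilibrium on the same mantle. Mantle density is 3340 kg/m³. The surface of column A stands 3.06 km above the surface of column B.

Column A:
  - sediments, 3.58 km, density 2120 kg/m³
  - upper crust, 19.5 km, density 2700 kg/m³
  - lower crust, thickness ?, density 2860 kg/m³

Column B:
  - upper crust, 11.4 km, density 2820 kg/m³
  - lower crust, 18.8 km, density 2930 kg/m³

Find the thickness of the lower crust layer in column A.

Take the compensation level at the base of the deeper column (depth z_c below the surface of column A) and equate Σ ρ_i t_i down to z_c; mantle fills any gap and the z_c terms cancel.
Column A: 3.58×2120 + 19.5×2700 + x×2860 + (z_c − 23.08 − x)×3340
Column B: 3.06×0 + 11.4×2820 + 18.8×2930 + (z_c − 3.06 − 30.2)×3340
The z_c×3340 term appears on both sides and cancels. Collect the known terms of each column as K = Σ(ρt)_known − 3340 × (depth of known layers): K_A = 60239.6 − 3340×23.08 = −16847.6; K_B = 87232 − 3340×(3.06 + 30.2) = −23856.4.
Balance: K_A − x×(3340 − 2860) = K_B, so x = (K_A − K_B)/(3340 − 2860) = 7008.8/480 = 14.6 km.

14.6 km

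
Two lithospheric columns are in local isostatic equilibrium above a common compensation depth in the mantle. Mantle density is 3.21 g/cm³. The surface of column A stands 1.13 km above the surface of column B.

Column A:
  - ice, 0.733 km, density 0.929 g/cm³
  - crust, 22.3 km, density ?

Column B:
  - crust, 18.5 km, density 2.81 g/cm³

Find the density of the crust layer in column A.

2.79 g/cm³

Take the compensation level at the base of the deeper column (depth z_c below the surface of column A) and equate Σ ρ_i t_i down to z_c; mantle fills any gap and the z_c terms cancel.
Column A: 0.733×0.929 + 22.3×ρ + (z_c − 23.033)×3.21
Column B: 1.13×0 + 18.5×2.81 + (z_c − 1.13 − 18.5)×3.21
The z_c×3.21 term appears on both sides and cancels. Collect the known terms of each column as K = Σ(ρt)_known − 3.21 × (depth of known layers): K_A = 0.680957 − 3.21×23.033 = −73.254973; K_B = 51.985 − 3.21×(1.13 + 18.5) = −11.0273.
Balance: K_A + 22.3×ρ = K_B, so ρ = (K_B − K_A)/22.3 = 62.2277/22.3 = 2.79 g/cm³.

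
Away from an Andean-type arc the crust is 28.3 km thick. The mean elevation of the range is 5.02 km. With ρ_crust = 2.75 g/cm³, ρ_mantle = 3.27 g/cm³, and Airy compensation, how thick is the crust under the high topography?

Root depth r = h ρ_c / (ρ_m − ρ_c) = 5.02 km × 2.75 / 0.52 = 26.55 km.
Total thickness = T + h + r = 28.3 km + 5.02 km + 26.55 km = 59.9 km.

59.9 km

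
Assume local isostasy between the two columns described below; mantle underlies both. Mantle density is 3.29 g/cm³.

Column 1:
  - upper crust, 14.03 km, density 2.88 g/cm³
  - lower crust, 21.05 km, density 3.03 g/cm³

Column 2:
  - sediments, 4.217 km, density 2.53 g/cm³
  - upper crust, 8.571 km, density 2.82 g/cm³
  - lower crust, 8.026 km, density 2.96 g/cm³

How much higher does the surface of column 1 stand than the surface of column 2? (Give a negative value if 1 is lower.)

0.408 km

For any compensation level in the mantle, the mantle terms cancel and isostasy reduces to e = (Σt_1 − Σt_2) − (Σ(ρt)_1 − Σ(ρt)_2) / ρ_m.
Σt_1 = 35.08 km; Σt_2 = 20.814 km; Σ(ρt)_1 = 104.1879; Σ(ρt)_2 = 58.59619 (in km·g/cm³).
e = (35.08 − 20.814) − (104.1879 − 58.59619) / 3.29 = 0.408 km.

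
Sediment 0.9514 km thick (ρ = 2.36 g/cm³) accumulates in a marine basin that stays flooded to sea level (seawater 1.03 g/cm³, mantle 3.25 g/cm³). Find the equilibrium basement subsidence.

0.57 km

Submarine loading: the sediment displaces seawater, and the subsidence is in turn flooded, so s (ρ_m − ρ_w) = t (ρ_sed − ρ_w).
s = 0.9514 km × (2.36 − 1.03) / (3.25 − 1.03) = 0.57 km.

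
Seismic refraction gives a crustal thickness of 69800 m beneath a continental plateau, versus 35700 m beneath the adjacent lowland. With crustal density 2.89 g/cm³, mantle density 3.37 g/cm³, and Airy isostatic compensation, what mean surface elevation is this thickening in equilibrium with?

Excess crust Δ = 69800 m − 35700 m = 34100 m, split between elevation h and root r with h + r = Δ.
Airy balance ρ_c h = (ρ_m − ρ_c) r gives r = h ρ_c/(ρ_m − ρ_c), so h (1 + ρ_c/(ρ_m − ρ_c)) = Δ, i.e. h = Δ (ρ_m − ρ_c)/ρ_m.
h = 34100 m × 0.48/3.37 = 4860 m.

4860 m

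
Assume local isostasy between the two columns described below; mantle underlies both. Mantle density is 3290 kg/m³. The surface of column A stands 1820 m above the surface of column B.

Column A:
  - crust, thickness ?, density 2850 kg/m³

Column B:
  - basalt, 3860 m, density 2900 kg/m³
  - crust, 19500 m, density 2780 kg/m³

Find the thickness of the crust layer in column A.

39600 m

Take the compensation level at the base of the deeper column (depth z_c below the surface of column A) and equate Σ ρ_i t_i down to z_c; mantle fills any gap and the z_c terms cancel.
Column A: x×2850 + (z_c − 0 − x)×3290
Column B: 1820×0 + 3860×2900 + 19500×2780 + (z_c − 1820 − 23360)×3290
The z_c×3290 term appears on both sides and cancels. Collect the known terms of each column as K = Σ(ρt)_known − 3290 × (depth of known layers): K_A = 0 − 3290×0 = 0; K_B = 65404000 − 3290×(1820 + 23360) = −17438200.
Balance: K_A − x×(3290 − 2850) = K_B, so x = (K_A − K_B)/(3290 − 2850) = 17438200/440 = 39600 m.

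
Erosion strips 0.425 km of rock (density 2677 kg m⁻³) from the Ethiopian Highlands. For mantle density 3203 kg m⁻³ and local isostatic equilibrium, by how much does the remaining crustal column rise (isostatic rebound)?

0.355 km

Unloading: uplift u = e ρ_c/ρ_m = 0.425 km × 2677/3203 = 0.355 km.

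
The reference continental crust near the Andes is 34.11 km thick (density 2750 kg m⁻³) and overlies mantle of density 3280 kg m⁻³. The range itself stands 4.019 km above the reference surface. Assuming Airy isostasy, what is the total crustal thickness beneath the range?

59 km

Root depth r = h ρ_c / (ρ_m − ρ_c) = 4.019 km × 2750 / 530 = 20.85 km.
Total thickness = T + h + r = 34.11 km + 4.019 km + 20.85 km = 59 km.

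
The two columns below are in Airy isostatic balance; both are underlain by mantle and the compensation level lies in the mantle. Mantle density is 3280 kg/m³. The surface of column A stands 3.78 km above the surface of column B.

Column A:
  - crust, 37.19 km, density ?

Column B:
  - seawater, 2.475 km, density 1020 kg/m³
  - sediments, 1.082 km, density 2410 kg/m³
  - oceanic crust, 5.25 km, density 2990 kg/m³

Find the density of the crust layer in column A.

Take the compensation level at the base of the deeper column (depth z_c below the surface of column A) and equate Σ ρ_i t_i down to z_c; mantle fills any gap and the z_c terms cancel.
Column A: 37.19×ρ + (z_c − 37.19)×3280
Column B: 3.78×0 + 2.475×1020 + 1.082×2410 + 5.25×2990 + (z_c − 3.78 − 8.807)×3280
The z_c×3280 term appears on both sides and cancels. Collect the known terms of each column as K = Σ(ρt)_known − 3280 × (depth of known layers): K_A = 0 − 3280×37.19 = −121983.2; K_B = 20829.62 − 3280×(3.78 + 8.807) = −20455.74.
Balance: K_A + 37.19×ρ = K_B, so ρ = (K_B − K_A)/37.19 = 101527/37.19 = 2730 kg/m³.

2730 kg/m³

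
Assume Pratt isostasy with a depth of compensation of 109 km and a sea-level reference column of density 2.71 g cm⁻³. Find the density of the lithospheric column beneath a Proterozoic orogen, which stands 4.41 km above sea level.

Pratt balance: ρ_ref D = ρ (D + h).
ρ = ρ_ref D/(D + h) = 2.71 × 109 km/(109 km + 4.41 km) = 2.6 g cm⁻³.

2.6 g cm⁻³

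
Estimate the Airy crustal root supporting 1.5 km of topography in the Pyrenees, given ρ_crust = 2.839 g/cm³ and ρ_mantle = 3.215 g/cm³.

By Archimedes' principle applied to the lithosphere: the weight of the topography is balanced by the buoyancy of the root, ρ_c h = (ρ_m − ρ_c) r.
r = h · ρ_c / (ρ_m − ρ_c) = 1.5 km × 2.839 / (3.215 − 2.839) = 11.3 km.

11.3 km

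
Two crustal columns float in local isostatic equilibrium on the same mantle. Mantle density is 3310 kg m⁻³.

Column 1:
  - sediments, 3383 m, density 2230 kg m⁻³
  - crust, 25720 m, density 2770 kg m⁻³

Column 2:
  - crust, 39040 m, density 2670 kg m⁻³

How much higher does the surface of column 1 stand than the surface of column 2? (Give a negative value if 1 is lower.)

For any compensation level in the mantle, the mantle terms cancel and isostasy reduces to e = (Σt_1 − Σt_2) − (Σ(ρt)_1 − Σ(ρt)_2) / ρ_m.
Σt_1 = 29103 m; Σt_2 = 39040 m; Σ(ρt)_1 = 78788490; Σ(ρt)_2 = 104236800 (in m·kg m⁻³).
e = (29103 − 39040) − (78788490 − 104236800) / 3310 = −2250 m.

−2250 m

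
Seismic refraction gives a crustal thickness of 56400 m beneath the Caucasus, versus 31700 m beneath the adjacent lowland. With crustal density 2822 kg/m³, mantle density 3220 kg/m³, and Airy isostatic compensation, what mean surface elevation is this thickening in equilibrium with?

Excess crust Δ = 56400 m − 31700 m = 24700 m, split between elevation h and root r with h + r = Δ.
Airy balance ρ_c h = (ρ_m − ρ_c) r gives r = h ρ_c/(ρ_m − ρ_c), so h (1 + ρ_c/(ρ_m − ρ_c)) = Δ, i.e. h = Δ (ρ_m − ρ_c)/ρ_m.
h = 24700 m × 398/3220 = 3050 m.

3050 m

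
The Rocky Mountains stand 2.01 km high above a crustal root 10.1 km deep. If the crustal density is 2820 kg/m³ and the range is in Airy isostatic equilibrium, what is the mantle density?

3380 kg/m³

Airy balance: ρ_c h = (ρ_m − ρ_c) r → ρ_m = ρ_c (1 + h/r).
ρ_m = 2820 × (1 + 2.01 km/10.1 km) = 3380 kg/m³.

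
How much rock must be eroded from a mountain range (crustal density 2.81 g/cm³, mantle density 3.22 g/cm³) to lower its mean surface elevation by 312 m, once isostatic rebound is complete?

Net drop Δ = e − u = e − e ρ_c/ρ_m = e (ρ_m − ρ_c)/ρ_m.
e = Δ ρ_m/(ρ_m − ρ_c) = 312 m × 3.22/0.41 = 2450 m.

2450 m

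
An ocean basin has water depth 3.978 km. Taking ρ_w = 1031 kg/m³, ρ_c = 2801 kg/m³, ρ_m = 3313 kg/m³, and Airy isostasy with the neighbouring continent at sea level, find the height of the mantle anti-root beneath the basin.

13.8 km

Isostatic balance requires: replacing crust with seawater at the top is compensated by replacing crust with mantle at the base: d (ρ_c − ρ_w) = a (ρ_m − ρ_c).
a = d (ρ_c − ρ_w)/(ρ_m − ρ_c) = 3.978 km × 1770/512 = 13.8 km.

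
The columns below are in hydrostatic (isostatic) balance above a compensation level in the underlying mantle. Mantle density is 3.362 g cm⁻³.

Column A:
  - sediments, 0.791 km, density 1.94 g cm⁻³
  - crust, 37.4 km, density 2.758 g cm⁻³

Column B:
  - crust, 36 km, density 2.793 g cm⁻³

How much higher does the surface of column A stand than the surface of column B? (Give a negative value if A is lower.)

For any compensation level in the mantle, the mantle terms cancel and isostasy reduces to e = (Σt_A − Σt_B) − (Σ(ρt)_A − Σ(ρt)_B) / ρ_m.
Σt_A = 38.191 km; Σt_B = 36 km; Σ(ρt)_A = 104.68374; Σ(ρt)_B = 100.548 (in km·g cm⁻³).
e = (38.191 − 36) − (104.68374 − 100.548) / 3.362 = 0.961 km.

0.961 km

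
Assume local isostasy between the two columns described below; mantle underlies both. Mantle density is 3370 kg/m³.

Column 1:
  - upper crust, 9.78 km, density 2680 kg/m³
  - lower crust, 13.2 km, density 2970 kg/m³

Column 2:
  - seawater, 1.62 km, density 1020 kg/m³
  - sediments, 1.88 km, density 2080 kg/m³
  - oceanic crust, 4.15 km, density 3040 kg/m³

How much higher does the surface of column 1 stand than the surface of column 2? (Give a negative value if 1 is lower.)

1.31 km

For any compensation level in the mantle, the mantle terms cancel and isostasy reduces to e = (Σt_1 − Σt_2) − (Σ(ρt)_1 − Σ(ρt)_2) / ρ_m.
Σt_1 = 22.98 km; Σt_2 = 7.65 km; Σ(ρt)_1 = 65414.4; Σ(ρt)_2 = 18178.8 (in km·kg/m³).
e = (22.98 − 7.65) − (65414.4 − 18178.8) / 3370 = 1.31 km.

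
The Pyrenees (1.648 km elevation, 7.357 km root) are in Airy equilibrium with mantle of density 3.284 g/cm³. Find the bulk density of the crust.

2.68 g/cm³

ρ_c h = (ρ_m − ρ_c) r → ρ_c (h + r) = ρ_m r → ρ_c = ρ_m r / (h + r).
ρ_c = 3.284 × 7.357 km / (1.648 km + 7.357 km) = 2.68 g/cm³.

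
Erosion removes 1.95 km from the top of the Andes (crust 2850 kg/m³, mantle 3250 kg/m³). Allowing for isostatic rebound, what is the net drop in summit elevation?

0.24 km

Rebound u = e ρ_c/ρ_m = 1.95 km × 2850/3250 = 1.71 km.
Net surface drop = e − u = 1.95 km − 1.71 km = e (ρ_m − ρ_c)/ρ_m = 0.24 km.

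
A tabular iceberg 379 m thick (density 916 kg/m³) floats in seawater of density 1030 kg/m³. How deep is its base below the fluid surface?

Draft d = t ρ_obj/ρ_fluid = 379 m × 916/1030 = 337 m.

337 m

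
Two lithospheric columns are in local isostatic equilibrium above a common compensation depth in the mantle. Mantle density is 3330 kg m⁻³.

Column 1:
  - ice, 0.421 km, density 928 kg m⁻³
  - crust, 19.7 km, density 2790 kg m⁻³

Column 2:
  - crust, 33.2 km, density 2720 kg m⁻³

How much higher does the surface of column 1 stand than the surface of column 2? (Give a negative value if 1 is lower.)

−2.58 km

For any compensation level in the mantle, the mantle terms cancel and isostasy reduces to e = (Σt_1 − Σt_2) − (Σ(ρt)_1 − Σ(ρt)_2) / ρ_m.
Σt_1 = 20.121 km; Σt_2 = 33.2 km; Σ(ρt)_1 = 55353.688; Σ(ρt)_2 = 90304 (in km·kg m⁻³).
e = (20.121 − 33.2) − (55353.688 − 90304) / 3330 = −2.58 km.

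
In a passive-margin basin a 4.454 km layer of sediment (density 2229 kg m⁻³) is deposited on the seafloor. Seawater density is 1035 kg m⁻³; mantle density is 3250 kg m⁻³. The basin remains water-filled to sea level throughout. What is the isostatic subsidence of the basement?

2.4 km

Submarine loading: the sediment displaces seawater, and the subsidence is in turn flooded, so s (ρ_m − ρ_w) = t (ρ_sed − ρ_w).
s = 4.454 km × (2229 − 1035) / (3250 − 1035) = 2.4 km.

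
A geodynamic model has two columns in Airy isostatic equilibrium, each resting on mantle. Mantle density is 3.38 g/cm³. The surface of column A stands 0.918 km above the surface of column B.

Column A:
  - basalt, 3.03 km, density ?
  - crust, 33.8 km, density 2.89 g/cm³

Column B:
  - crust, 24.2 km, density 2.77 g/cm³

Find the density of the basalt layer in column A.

Take the compensation level at the base of the deeper column (depth z_c below the surface of column A) and equate Σ ρ_i t_i down to z_c; mantle fills any gap and the z_c terms cancel.
Column A: 3.03×ρ + 33.8×2.89 + (z_c − 36.83)×3.38
Column B: 0.918×0 + 24.2×2.77 + (z_c − 0.918 − 24.2)×3.38
The z_c×3.38 term appears on both sides and cancels. Collect the known terms of each column as K = Σ(ρt)_known − 3.38 × (depth of known layers): K_A = 97.682 − 3.38×36.83 = −26.8034; K_B = 67.034 − 3.38×(0.918 + 24.2) = −17.86484.
Balance: K_A + 3.03×ρ = K_B, so ρ = (K_B − K_A)/3.03 = 8.93856/3.03 = 2.95 g/cm³.

2.95 g/cm³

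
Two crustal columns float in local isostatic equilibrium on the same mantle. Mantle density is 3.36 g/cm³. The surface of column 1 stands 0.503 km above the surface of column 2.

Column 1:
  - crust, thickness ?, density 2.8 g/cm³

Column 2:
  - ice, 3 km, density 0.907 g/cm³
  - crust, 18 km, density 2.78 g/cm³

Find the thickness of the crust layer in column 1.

34.8 km

Take the compensation level at the base of the deeper column (depth z_c below the surface of column 1) and equate Σ ρ_i t_i down to z_c; mantle fills any gap and the z_c terms cancel.
Column 1: x×2.8 + (z_c − 0 − x)×3.36
Column 2: 0.503×0 + 3×0.907 + 18×2.78 + (z_c − 0.503 − 21)×3.36
The z_c×3.36 term appears on both sides and cancels. Collect the known terms of each column as K = Σ(ρt)_known − 3.36 × (depth of known layers): K_1 = 0 − 3.36×0 = 0; K_2 = 52.761 − 3.36×(0.503 + 21) = −19.48908.
Balance: K_1 − x×(3.36 − 2.8) = K_2, so x = (K_1 − K_2)/(3.36 − 2.8) = 19.4891/0.56 = 34.8 km.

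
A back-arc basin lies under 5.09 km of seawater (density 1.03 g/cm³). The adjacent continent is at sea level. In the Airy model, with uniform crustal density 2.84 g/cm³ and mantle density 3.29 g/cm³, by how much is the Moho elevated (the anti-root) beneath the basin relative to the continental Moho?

20.5 km

By Archimedes' principle applied to the lithosphere: replacing crust with seawater at the top is compensated by replacing crust with mantle at the base: d (ρ_c − ρ_w) = a (ρ_m − ρ_c).
a = d (ρ_c − ρ_w)/(ρ_m − ρ_c) = 5.09 km × 1.81/0.45 = 20.5 km.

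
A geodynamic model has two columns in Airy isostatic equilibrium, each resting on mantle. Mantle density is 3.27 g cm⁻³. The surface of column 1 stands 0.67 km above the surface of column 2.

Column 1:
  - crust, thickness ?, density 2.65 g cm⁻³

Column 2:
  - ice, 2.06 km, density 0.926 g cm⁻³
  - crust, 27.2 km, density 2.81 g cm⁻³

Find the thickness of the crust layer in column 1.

31.5 km

Take the compensation level at the base of the deeper column (depth z_c below the surface of column 1) and equate Σ ρ_i t_i down to z_c; mantle fills any gap and the z_c terms cancel.
Column 1: x×2.65 + (z_c − 0 − x)×3.27
Column 2: 0.67×0 + 2.06×0.926 + 27.2×2.81 + (z_c − 0.67 − 29.26)×3.27
The z_c×3.27 term appears on both sides and cancels. Collect the known terms of each column as K = Σ(ρt)_known − 3.27 × (depth of known layers): K_1 = 0 − 3.27×0 = 0; K_2 = 78.33956 − 3.27×(0.67 + 29.26) = −19.53154.
Balance: K_1 − x×(3.27 − 2.65) = K_2, so x = (K_1 − K_2)/(3.27 − 2.65) = 19.5315/0.62 = 31.5 km.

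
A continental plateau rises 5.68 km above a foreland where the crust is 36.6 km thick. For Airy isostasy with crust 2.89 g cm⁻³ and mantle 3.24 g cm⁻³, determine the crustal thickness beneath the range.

Root depth r = h ρ_c / (ρ_m − ρ_c) = 5.68 km × 2.89 / 0.35 = 46.9 km.
Total thickness = T + h + r = 36.6 km + 5.68 km + 46.9 km = 89.2 km.

89.2 km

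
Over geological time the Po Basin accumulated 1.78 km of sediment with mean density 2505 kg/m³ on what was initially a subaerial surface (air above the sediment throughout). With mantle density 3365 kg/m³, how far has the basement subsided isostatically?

Subaerial load: s = t ρ_sed / ρ_m = 1.78 km × 2505/3365 = 1.33 km.

1.33 km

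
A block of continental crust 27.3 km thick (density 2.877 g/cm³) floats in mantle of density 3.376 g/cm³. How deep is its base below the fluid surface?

23.3 km

Draft d = t ρ_obj/ρ_fluid = 27.3 km × 2.877/3.376 = 23.3 km.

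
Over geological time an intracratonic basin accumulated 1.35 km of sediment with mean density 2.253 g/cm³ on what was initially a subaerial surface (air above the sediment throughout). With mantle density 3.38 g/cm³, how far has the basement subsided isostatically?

0.9 km

Subaerial load: s = t ρ_sed / ρ_m = 1.35 km × 2.253/3.38 = 0.9 km.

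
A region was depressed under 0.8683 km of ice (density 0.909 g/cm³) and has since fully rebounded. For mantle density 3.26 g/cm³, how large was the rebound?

0.242 km

Removing the load lets mantle flow back in; uplift u satisfies ρ_ice t = ρ_m u.
u = t ρ_ice/ρ_m = 0.8683 km × 0.909/3.26 = 0.242 km.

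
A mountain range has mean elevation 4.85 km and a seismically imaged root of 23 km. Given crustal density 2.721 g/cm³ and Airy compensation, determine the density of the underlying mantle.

3.29 g/cm³

Airy balance: ρ_c h = (ρ_m − ρ_c) r → ρ_m = ρ_c (1 + h/r).
ρ_m = 2.721 × (1 + 4.85 km/23 km) = 3.29 g/cm³.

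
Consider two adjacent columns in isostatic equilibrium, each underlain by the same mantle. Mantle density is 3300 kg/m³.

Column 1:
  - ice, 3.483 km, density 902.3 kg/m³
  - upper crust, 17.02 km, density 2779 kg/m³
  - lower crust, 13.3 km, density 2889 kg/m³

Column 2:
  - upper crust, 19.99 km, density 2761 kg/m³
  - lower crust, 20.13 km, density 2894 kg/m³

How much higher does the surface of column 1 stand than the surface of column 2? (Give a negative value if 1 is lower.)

For any compensation level in the mantle, the mantle terms cancel and isostasy reduces to e = (Σt_1 − Σt_2) − (Σ(ρt)_1 − Σ(ρt)_2) / ρ_m.
Σt_1 = 33.803 km; Σt_2 = 40.12 km; Σ(ρt)_1 = 88864.9909; Σ(ρt)_2 = 113448.61 (in km·kg/m³).
e = (33.803 − 40.12) − (88864.9909 − 113448.61) / 3300 = 1.13 km.

1.13 km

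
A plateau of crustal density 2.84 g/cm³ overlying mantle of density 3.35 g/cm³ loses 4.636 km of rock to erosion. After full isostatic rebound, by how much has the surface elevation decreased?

0.706 km

Rebound u = e ρ_c/ρ_m = 4.636 km × 2.84/3.35 = 3.93 km.
Net surface drop = e − u = 4.636 km − 3.93 km = e (ρ_m − ρ_c)/ρ_m = 0.706 km.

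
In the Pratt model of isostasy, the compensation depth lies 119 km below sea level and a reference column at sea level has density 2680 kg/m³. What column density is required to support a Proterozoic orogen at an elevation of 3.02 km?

2610 kg/m³

Pratt balance: ρ_ref D = ρ (D + h).
ρ = ρ_ref D/(D + h) = 2680 × 119 km/(119 km + 3.02 km) = 2610 kg/m³.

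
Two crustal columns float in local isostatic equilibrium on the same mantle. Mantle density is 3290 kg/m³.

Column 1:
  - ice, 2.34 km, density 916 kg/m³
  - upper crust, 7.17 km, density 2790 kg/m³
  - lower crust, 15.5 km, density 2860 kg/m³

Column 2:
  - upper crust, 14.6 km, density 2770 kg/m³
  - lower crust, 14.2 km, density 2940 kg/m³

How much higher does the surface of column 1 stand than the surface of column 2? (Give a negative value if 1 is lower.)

For any compensation level in the mantle, the mantle terms cancel and isostasy reduces to e = (Σt_1 − Σt_2) − (Σ(ρt)_1 − Σ(ρt)_2) / ρ_m.
Σt_1 = 25.01 km; Σt_2 = 28.8 km; Σ(ρt)_1 = 66477.74; Σ(ρt)_2 = 82190 (in km·kg/m³).
e = (25.01 − 28.8) − (66477.74 − 82190) / 3290 = 0.986 km.

0.986 km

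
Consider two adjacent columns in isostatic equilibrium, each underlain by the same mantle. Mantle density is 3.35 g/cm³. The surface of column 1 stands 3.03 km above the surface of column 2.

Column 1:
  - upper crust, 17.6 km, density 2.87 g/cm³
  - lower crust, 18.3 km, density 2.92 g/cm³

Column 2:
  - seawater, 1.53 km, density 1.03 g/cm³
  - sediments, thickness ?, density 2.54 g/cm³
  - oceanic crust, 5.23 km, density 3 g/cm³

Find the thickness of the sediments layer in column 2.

Take the compensation level at the base of the deeper column (depth z_c below the surface of column 1) and equate Σ ρ_i t_i down to z_c; mantle fills any gap and the z_c terms cancel.
Column 1: 17.6×2.87 + 18.3×2.92 + (z_c − 35.9)×3.35
Column 2: 3.03×0 + 1.53×1.03 + x×2.54 + 5.23×3 + (z_c − 3.03 − 6.76 − x)×3.35
The z_c×3.35 term appears on both sides and cancels. Collect the known terms of each column as K = Σ(ρt)_known − 3.35 × (depth of known layers): K_1 = 103.948 − 3.35×35.9 = −16.317; K_2 = 17.2659 − 3.35×(3.03 + 6.76) = −15.5306.
Balance: K_1 = K_2 − x×(3.35 − 2.54), so x = (K_2 − K_1)/(3.35 − 2.54) = 0.7864/0.81 = 0.971 km.

0.971 km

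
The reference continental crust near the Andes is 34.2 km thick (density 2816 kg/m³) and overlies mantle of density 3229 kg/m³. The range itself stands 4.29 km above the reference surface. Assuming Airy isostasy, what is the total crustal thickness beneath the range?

Root depth r = h ρ_c / (ρ_m − ρ_c) = 4.29 km × 2816 / 413 = 29.25 km.
Total thickness = T + h + r = 34.2 km + 4.29 km + 29.25 km = 67.7 km.

67.7 km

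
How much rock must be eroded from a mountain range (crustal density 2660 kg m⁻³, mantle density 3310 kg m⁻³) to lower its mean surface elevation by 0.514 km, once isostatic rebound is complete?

2.62 km

Net drop Δ = e − u = e − e ρ_c/ρ_m = e (ρ_m − ρ_c)/ρ_m.
e = Δ ρ_m/(ρ_m − ρ_c) = 0.514 km × 3310/650 = 2.62 km.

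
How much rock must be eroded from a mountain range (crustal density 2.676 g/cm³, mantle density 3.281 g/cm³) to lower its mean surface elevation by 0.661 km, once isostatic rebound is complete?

3.58 km

Net drop Δ = e − u = e − e ρ_c/ρ_m = e (ρ_m − ρ_c)/ρ_m.
e = Δ ρ_m/(ρ_m − ρ_c) = 0.661 km × 3.281/0.605 = 3.58 km.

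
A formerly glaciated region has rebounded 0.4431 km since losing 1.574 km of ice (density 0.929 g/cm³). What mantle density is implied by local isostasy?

3.3 g/cm³

ρ_m = ρ_ice t / u = 0.929 × 1.574 km/0.4431 km = 3.3 g/cm³.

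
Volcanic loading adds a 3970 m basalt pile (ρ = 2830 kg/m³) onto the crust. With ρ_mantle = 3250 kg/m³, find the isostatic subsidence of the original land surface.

Subaerial loading: s = t ρ_load / ρ_m.
s = 3970 m × 2830/3250 = 3460 m.

3460 m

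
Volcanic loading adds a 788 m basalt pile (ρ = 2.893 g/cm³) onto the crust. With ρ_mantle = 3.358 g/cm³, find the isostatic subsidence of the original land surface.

679 m

Subaerial loading: s = t ρ_load / ρ_m.
s = 788 m × 2.893/3.358 = 679 m.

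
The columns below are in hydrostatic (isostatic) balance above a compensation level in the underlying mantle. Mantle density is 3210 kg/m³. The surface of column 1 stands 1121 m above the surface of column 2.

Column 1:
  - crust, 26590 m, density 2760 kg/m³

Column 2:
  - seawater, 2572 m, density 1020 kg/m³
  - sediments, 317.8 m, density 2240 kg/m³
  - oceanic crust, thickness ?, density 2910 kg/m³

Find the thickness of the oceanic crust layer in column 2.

Take the compensation level at the base of the deeper column (depth z_c below the surface of column 1) and equate Σ ρ_i t_i down to z_c; mantle fills any gap and the z_c terms cancel.
Column 1: 26590×2760 + (z_c − 26590)×3210
Column 2: 1121×0 + 2572×1020 + 317.8×2240 + x×2910 + (z_c − 1121 − 2889.8 − x)×3210
The z_c×3210 term appears on both sides and cancels. Collect the known terms of each column as K = Σ(ρt)_known − 3210 × (depth of known layers): K_1 = 73388400 − 3210×26590 = −11965500; K_2 = 3335312 − 3210×(1121 + 2889.8) = −9539356.
Balance: K_1 = K_2 − x×(3210 − 2910), so x = (K_2 − K_1)/(3210 − 2910) = 2426140/300 = 8090 m.

8090 m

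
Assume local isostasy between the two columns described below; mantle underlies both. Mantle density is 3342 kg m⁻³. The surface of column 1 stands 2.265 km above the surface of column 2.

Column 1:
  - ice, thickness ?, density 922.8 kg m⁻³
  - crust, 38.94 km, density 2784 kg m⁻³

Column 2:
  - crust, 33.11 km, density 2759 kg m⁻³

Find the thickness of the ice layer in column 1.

Take the compensation level at the base of the deeper column (depth z_c below the surface of column 1) and equate Σ ρ_i t_i down to z_c; mantle fills any gap and the z_c terms cancel.
Column 1: x×922.8 + 38.94×2784 + (z_c − 38.94 − x)×3342
Column 2: 2.265×0 + 33.11×2759 + (z_c − 2.265 − 33.11)×3342
The z_c×3342 term appears on both sides and cancels. Collect the known terms of each column as K = Σ(ρt)_known − 3342 × (depth of known layers): K_1 = 108408.96 − 3342×38.94 = −21728.52; K_2 = 91350.49 − 3342×(2.265 + 33.11) = −26872.76.
Balance: K_1 − x×(3342 − 922.8) = K_2, so x = (K_1 − K_2)/(3342 − 922.8) = 5144.24/2419.2 = 2.13 km.

2.13 km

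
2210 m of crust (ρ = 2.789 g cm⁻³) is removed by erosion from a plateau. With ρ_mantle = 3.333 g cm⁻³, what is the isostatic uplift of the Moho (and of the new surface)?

Unloading: uplift u = e ρ_c/ρ_m = 2210 m × 2.789/3.333 = 1850 m.

1850 m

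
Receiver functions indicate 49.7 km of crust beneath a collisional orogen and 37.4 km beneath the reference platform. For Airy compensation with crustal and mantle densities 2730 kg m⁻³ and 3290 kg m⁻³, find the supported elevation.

Excess crust Δ = 49.7 km − 37.4 km = 12.3 km, split between elevation h and root r with h + r = Δ.
Airy balance ρ_c h = (ρ_m − ρ_c) r gives r = h ρ_c/(ρ_m − ρ_c), so h (1 + ρ_c/(ρ_m − ρ_c)) = Δ, i.e. h = Δ (ρ_m − ρ_c)/ρ_m.
h = 12.3 km × 560/3290 = 2.09 km.

2.09 km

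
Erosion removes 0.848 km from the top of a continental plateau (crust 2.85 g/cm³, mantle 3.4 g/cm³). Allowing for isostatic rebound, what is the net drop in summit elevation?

0.137 km

Rebound u = e ρ_c/ρ_m = 0.848 km × 2.85/3.4 = 0.7108 km.
Net surface drop = e − u = 0.848 km − 0.7108 km = e (ρ_m − ρ_c)/ρ_m = 0.137 km.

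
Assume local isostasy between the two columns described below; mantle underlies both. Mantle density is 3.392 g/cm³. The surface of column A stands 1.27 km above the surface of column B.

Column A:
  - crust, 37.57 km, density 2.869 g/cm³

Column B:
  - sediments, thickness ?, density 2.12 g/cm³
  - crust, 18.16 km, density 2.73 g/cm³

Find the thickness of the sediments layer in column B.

Take the compensation level at the base of the deeper column (depth z_c below the surface of column A) and equate Σ ρ_i t_i down to z_c; mantle fills any gap and the z_c terms cancel.
Column A: 37.57×2.869 + (z_c − 37.57)×3.392
Column B: 1.27×0 + x×2.12 + 18.16×2.73 + (z_c − 1.27 − 18.16 − x)×3.392
The z_c×3.392 term appears on both sides and cancels. Collect the known terms of each column as K = Σ(ρt)_known − 3.392 × (depth of known layers): K_A = 107.78833 − 3.392×37.57 = −19.64911; K_B = 49.5768 − 3.392×(1.27 + 18.16) = −16.32976.
Balance: K_A = K_B − x×(3.392 − 2.12), so x = (K_B − K_A)/(3.392 − 2.12) = 3.31935/1.272 = 2.61 km.

2.61 km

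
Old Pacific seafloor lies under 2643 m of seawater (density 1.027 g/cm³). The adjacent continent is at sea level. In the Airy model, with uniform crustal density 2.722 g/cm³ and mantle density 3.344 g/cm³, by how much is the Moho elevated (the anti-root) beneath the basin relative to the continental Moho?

7200 m

For local isostatic compensation: replacing crust with seawater at the top is compensated by replacing crust with mantle at the base: d (ρ_c − ρ_w) = a (ρ_m − ρ_c).
a = d (ρ_c − ρ_w)/(ρ_m − ρ_c) = 2643 m × 1.695/0.622 = 7200 m.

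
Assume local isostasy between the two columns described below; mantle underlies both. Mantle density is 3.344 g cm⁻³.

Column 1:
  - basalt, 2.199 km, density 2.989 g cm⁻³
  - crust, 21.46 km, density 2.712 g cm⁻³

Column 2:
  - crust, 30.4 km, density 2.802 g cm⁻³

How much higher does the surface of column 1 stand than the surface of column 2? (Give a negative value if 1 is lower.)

For any compensation level in the mantle, the mantle terms cancel and isostasy reduces to e = (Σt_1 − Σt_2) − (Σ(ρt)_1 − Σ(ρt)_2) / ρ_m.
Σt_1 = 23.659 km; Σt_2 = 30.4 km; Σ(ρt)_1 = 64.772331; Σ(ρt)_2 = 85.1808 (in km·g cm⁻³).
e = (23.659 − 30.4) − (64.772331 − 85.1808) / 3.344 = −0.638 km.

−0.638 km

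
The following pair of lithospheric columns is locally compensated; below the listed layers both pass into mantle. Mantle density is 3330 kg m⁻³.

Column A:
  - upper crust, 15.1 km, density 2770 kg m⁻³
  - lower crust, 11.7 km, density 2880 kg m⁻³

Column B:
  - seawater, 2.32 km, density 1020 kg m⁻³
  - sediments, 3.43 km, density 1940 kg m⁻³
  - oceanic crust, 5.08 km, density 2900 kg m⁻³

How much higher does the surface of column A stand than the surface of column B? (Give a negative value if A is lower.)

0.423 km

For any compensation level in the mantle, the mantle terms cancel and isostasy reduces to e = (Σt_A − Σt_B) − (Σ(ρt)_A − Σ(ρt)_B) / ρ_m.
Σt_A = 26.8 km; Σt_B = 10.83 km; Σ(ρt)_A = 75523; Σ(ρt)_B = 23752.6 (in km·kg m⁻³).
e = (26.8 − 10.83) − (75523 − 23752.6) / 3330 = 0.423 km.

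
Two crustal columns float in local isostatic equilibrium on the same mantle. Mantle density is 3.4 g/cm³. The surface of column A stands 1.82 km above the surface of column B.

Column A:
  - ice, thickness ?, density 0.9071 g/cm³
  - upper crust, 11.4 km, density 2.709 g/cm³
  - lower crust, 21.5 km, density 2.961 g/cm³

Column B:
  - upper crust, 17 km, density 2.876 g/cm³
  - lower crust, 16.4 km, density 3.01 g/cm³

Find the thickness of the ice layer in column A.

1.68 km

Take the compensation level at the base of the deeper column (depth z_c below the surface of column A) and equate Σ ρ_i t_i down to z_c; mantle fills any gap and the z_c terms cancel.
Column A: x×0.9071 + 11.4×2.709 + 21.5×2.961 + (z_c − 32.9 − x)×3.4
Column B: 1.82×0 + 17×2.876 + 16.4×3.01 + (z_c − 1.82 − 33.4)×3.4
The z_c×3.4 term appears on both sides and cancels. Collect the known terms of each column as K = Σ(ρt)_known − 3.4 × (depth of known layers): K_A = 94.5441 − 3.4×32.9 = −17.3159; K_B = 98.256 − 3.4×(1.82 + 33.4) = −21.492.
Balance: K_A − x×(3.4 − 0.9071) = K_B, so x = (K_A − K_B)/(3.4 − 0.9071) = 4.1761/2.4929 = 1.68 km.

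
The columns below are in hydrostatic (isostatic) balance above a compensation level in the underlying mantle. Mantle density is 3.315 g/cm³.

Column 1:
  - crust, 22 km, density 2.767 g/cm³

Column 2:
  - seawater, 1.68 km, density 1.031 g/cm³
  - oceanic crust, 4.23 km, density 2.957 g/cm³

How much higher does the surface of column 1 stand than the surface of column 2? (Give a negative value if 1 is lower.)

2.02 km

For any compensation level in the mantle, the mantle terms cancel and isostasy reduces to e = (Σt_1 − Σt_2) − (Σ(ρt)_1 − Σ(ρt)_2) / ρ_m.
Σt_1 = 22 km; Σt_2 = 5.91 km; Σ(ρt)_1 = 60.874; Σ(ρt)_2 = 14.24019 (in km·g/cm³).
e = (22 − 5.91) − (60.874 − 14.24019) / 3.315 = 2.02 km.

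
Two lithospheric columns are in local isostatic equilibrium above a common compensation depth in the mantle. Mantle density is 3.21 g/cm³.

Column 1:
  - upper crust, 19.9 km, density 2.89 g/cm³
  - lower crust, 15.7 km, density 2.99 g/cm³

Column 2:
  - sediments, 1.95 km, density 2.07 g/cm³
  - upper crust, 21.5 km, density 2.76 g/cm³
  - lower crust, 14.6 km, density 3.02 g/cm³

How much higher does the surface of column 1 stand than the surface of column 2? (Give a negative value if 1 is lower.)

For any compensation level in the mantle, the mantle terms cancel and isostasy reduces to e = (Σt_1 − Σt_2) − (Σ(ρt)_1 − Σ(ρt)_2) / ρ_m.
Σt_1 = 35.6 km; Σt_2 = 38.05 km; Σ(ρt)_1 = 104.454; Σ(ρt)_2 = 107.4685 (in km·g/cm³).
e = (35.6 − 38.05) − (104.454 − 107.4685) / 3.21 = −1.51 km.

−1.51 km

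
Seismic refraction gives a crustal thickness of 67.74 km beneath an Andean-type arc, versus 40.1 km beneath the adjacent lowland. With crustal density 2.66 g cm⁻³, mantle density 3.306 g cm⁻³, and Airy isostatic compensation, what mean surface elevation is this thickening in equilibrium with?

5.4 km

Excess crust Δ = 67.74 km − 40.1 km = 27.64 km, split between elevation h and root r with h + r = Δ.
Airy balance ρ_c h = (ρ_m − ρ_c) r gives r = h ρ_c/(ρ_m − ρ_c), so h (1 + ρ_c/(ρ_m − ρ_c)) = Δ, i.e. h = Δ (ρ_m − ρ_c)/ρ_m.
h = 27.64 km × 0.646/3.306 = 5.4 km.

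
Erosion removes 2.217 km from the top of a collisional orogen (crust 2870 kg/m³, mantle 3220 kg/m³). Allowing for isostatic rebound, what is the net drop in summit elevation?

Rebound u = e ρ_c/ρ_m = 2.217 km × 2870/3220 = 1.976 km.
Net surface drop = e − u = 2.217 km − 1.976 km = e (ρ_m − ρ_c)/ρ_m = 0.241 km.

0.241 km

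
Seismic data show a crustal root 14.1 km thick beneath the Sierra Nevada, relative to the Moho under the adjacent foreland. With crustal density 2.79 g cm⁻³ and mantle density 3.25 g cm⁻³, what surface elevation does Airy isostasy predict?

2.32 km

In Airy isostatic equilibrium: ρ_c h = (ρ_m − ρ_c) r.
h = r (ρ_m − ρ_c) / ρ_c = 14.1 km × (3.25 − 2.79) / 2.79 = 2.32 km.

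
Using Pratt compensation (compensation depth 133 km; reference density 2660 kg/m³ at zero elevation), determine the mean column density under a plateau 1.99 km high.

2620 kg/m³

Pratt balance: ρ_ref D = ρ (D + h).
ρ = ρ_ref D/(D + h) = 2660 × 133 km/(133 km + 1.99 km) = 2620 kg/m³.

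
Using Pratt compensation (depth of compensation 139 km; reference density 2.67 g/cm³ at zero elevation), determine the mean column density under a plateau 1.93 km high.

Pratt balance: ρ_ref D = ρ (D + h).
ρ = ρ_ref D/(D + h) = 2.67 × 139 km/(139 km + 1.93 km) = 2.63 g/cm³.

2.63 g/cm³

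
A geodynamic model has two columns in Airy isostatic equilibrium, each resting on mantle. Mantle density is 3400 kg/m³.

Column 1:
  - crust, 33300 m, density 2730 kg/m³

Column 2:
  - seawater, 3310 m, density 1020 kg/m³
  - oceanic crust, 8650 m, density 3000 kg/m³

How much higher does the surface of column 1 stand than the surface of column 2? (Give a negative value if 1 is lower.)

3230 m

For any compensation level in the mantle, the mantle terms cancel and isostasy reduces to e = (Σt_1 − Σt_2) − (Σ(ρt)_1 − Σ(ρt)_2) / ρ_m.
Σt_1 = 33300 m; Σt_2 = 11960 m; Σ(ρt)_1 = 90909000; Σ(ρt)_2 = 29326200 (in m·kg/m³).
e = (33300 − 11960) − (90909000 − 29326200) / 3400 = 3230 m.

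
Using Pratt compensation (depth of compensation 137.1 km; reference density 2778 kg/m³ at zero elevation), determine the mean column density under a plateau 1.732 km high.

Pratt balance: ρ_ref D = ρ (D + h).
ρ = ρ_ref D/(D + h) = 2778 × 137.1 km/(137.1 km + 1.732 km) = 2740 kg/m³.

2740 kg/m³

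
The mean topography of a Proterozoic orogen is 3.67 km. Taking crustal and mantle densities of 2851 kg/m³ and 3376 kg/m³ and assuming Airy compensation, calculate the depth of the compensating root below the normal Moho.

19.9 km

For local isostatic compensation: the weight of the topography is balanced by the buoyancy of the root, ρ_c h = (ρ_m − ρ_c) r.
r = h · ρ_c / (ρ_m − ρ_c) = 3.67 km × 2851 / (3376 − 2851) = 19.9 km.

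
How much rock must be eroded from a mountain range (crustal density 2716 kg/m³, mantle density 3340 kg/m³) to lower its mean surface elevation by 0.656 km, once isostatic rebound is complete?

3.51 km

Net drop Δ = e − u = e − e ρ_c/ρ_m = e (ρ_m − ρ_c)/ρ_m.
e = Δ ρ_m/(ρ_m − ρ_c) = 0.656 km × 3340/624 = 3.51 km.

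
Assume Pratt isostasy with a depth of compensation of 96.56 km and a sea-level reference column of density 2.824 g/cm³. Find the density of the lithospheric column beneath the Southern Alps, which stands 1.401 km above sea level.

2.78 g/cm³

Pratt balance: ρ_ref D = ρ (D + h).
ρ = ρ_ref D/(D + h) = 2.824 × 96.56 km/(96.56 km + 1.401 km) = 2.78 g/cm³.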